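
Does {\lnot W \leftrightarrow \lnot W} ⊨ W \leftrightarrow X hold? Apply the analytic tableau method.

Initial set: {(\lnot W \leftrightarrow \lnot W); \lnot (W \leftrightarrow X)}.
(\lnot W \leftrightarrow \lnot W): β-rule — branch into \lnot W, \lnot W  //  \lnot \lnot W, \lnot \lnot W.
  branch 1 (add \lnot W, \lnot W):
    \lnot (W \leftrightarrow X): β-rule — branch into W, \lnot X  //  \lnot W, X.
      branch 1.1 (add W, \lnot X):
        × closes — contains both W and \lnot W.
      branch 1.2 (add \lnot W, X):
        ○ open, literals {W=false, X=true}.
  branch 2 (add \lnot \lnot W, \lnot \lnot W):
    \lnot (W \leftrightarrow X): β-rule — branch into W, \lnot X  //  \lnot W, X.
      branch 2.1 (add W, \lnot X):
        ○ open, literals {W=true, X=false}.
      branch 2.2 (add \lnot W, X):
        × closes — contains both W and \lnot W.
2 branches closed, 2 open.
An open branch gives a countermodel: W=false, X=true (unmentioned atoms arbitrary); the premises hold there but the conclusion fails.

No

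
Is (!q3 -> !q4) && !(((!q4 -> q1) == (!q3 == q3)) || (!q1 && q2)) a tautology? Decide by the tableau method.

Not valid

Assume the negation and expand:
Initial set: {F ((!q3 -> !q4) && !(((!q4 -> q1) == (!q3 == q3)) || (!q1 && q2)))}.
F ((!q3 -> !q4) && !(((!q4 -> q1) == (!q3 == q3)) || (!q1 && q2))): β-rule — branch into F (!q3 -> !q4)  //  F !(((!q4 -> q1) == (!q3 == q3)) || (!q1 && q2)).
  branch 1 (add F (!q3 -> !q4)):
    F (!q3 -> !q4): α-rule — add T !q3, F !q4.
    ○ open, literals {q3=F, q4=T}.
  branch 2 (add F !(((!q4 -> q1) == (!q3 == q3)) || (!q1 && q2))):
    F !(((!q4 -> q1) == (!q3 == q3)) || (!q1 && q2)): β-rule — branch into T ((!q4 -> q1) == (!q3 == q3))  //  T (!q1 && q2).
      branch 2.1 (add T ((!q4 -> q1) == (!q3 == q3))):
        T ((!q4 -> q1) == (!q3 == q3)): β-rule — branch into T (!q4 -> q1), T (!q3 == q3)  //  F (!q4 -> q1), F (!q3 == q3).
          branch 2.1.1 (add T (!q4 -> q1), T (!q3 == q3)):
            T (!q4 -> q1): β-rule — branch into F !q4  //  T q1.
              branch 2.1.1.1 (add F !q4):
                T (!q3 == q3): β-rule — branch into T !q3, T q3  //  F !q3, F q3.
                  branch 2.1.1.1.1 (add T !q3, T q3):
                    × closes — contains both q3 and !q3.
                  branch 2.1.1.1.2 (add F !q3, F q3):
                    × closes — contains both q3 and !q3.
              branch 2.1.1.2 (add T q1):
                T (!q3 == q3): β-rule — branch into T !q3, T q3  //  F !q3, F q3.
                  branch 2.1.1.2.1 (add T !q3, T q3):
                    × closes — contains both q3 and !q3.
                  branch 2.1.1.2.2 (add F !q3, F q3):
                    × closes — contains both q3 and !q3.
          branch 2.1.2 (add F (!q4 -> q1), F (!q3 == q3)):
            F (!q4 -> q1): α-rule — add T !q4, F q1.
            F (!q3 == q3): β-rule — branch into T !q3, F q3  //  F !q3, T q3.
              branch 2.1.2.1 (add T !q3, F q3):
                ○ open, literals {q1=F, q3=F, q4=F}.
              branch 2.1.2.2 (add F !q3, T q3):
                ○ open, literals {q1=F, q3=T, q4=F}.
      branch 2.2 (add T (!q1 && q2)):
        T (!q1 && q2): α-rule — add T !q1, T q2.
        ○ open, literals {q1=F, q2=T}.
4 branches closed, 4 open.
An open branch gives a countermodel: q3=F, q4=T (unmentioned atoms arbitrary); under it the original formula is false.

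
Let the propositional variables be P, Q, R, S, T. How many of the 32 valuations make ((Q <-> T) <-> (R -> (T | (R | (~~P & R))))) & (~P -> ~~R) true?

12

Initial set: {T (((Q <-> T) <-> (R -> (T | (R | (~~P & R))))) & (~P -> ~~R))}.
T (((Q <-> T) <-> (R -> (T | (R | (~~P & R))))) & (~P -> ~~R)): α-rule — add T ((Q <-> T) <-> (R -> (T | (R | (~~P & R))))), T (~P -> ~~R).
T ((Q <-> T) <-> (R -> (T | (R | (~~P & R))))): β-rule — branch into T (Q <-> T), T (R -> (T | (R | (~~P & R))))  //  F (Q <-> T), F (R -> (T | (R | (~~P & R)))).
  branch 1 (add T (Q <-> T), T (R -> (T | (R | (~~P & R))))):
    T (~P -> ~~R): β-rule — branch into F ~P  //  T ~~R.
      branch 1.1 (add F ~P):
        T (Q <-> T): β-rule — branch into T Q, T T  //  F Q, F T.
          branch 1.1.1 (add T Q, T T):
            T (R -> (T | (R | (~~P & R)))): β-rule — branch into F R  //  T (T | (R | (~~P & R))).
              branch 1.1.1.1 (add F R):
                ○ open, literals {P=1, Q=1, R=0, T=1}.
              branch 1.1.1.2 (add T (T | (R | (~~P & R)))):
                T (T | (R | (~~P & R))): β-rule — branch into T T  //  T (R | (~~P & R)).
                  branch 1.1.1.2.1 (add T T):
                    ○ open, literals {P=1, Q=1, T=1}.
                  branch 1.1.1.2.2 (add T (R | (~~P & R))):
                    T (R | (~~P & R)): β-rule — branch into T R  //  T (~~P & R).
                      branch 1.1.1.2.2.1 (add T R):
                        ○ open, literals {P=1, Q=1, R=1, T=1}.
                      branch 1.1.1.2.2.2 (add T (~~P & R)):
                        T (~~P & R): α-rule — add T ~~P, T R.
                        T ~~P: drop double negation, giving T P.
                        ○ open, literals {P=1, Q=1, R=1, T=1}.
          branch 1.1.2 (add F Q, F T):
            T (R -> (T | (R | (~~P & R)))): β-rule — branch into F R  //  T (T | (R | (~~P & R))).
              branch 1.1.2.1 (add F R):
                ○ open, literals {P=1, Q=0, R=0, T=0}.
              branch 1.1.2.2 (add T (T | (R | (~~P & R)))):
                T (T | (R | (~~P & R))): β-rule — branch into T T  //  T (R | (~~P & R)).
                  branch 1.1.2.2.1 (add T T):
                    × closes — contains both T and ~T.
                  branch 1.1.2.2.2 (add T (R | (~~P & R))):
                    T (R | (~~P & R)): β-rule — branch into T R  //  T (~~P & R).
                      branch 1.1.2.2.2.1 (add T R):
                        ○ open, literals {P=1, Q=0, R=1, T=0}.
                      branch 1.1.2.2.2.2 (add T (~~P & R)):
                        T (~~P & R): α-rule — add T ~~P, T R.
                        T ~~P: drop double negation, giving T P.
                        ○ open, literals {P=1, Q=0, R=1, T=0}.
      branch 1.2 (add T ~~R):
        T ~~R: drop double negation, giving T R.
        T (Q <-> T): β-rule — branch into T Q, T T  //  F Q, F T.
          branch 1.2.1 (add T Q, T T):
            T (R -> (T | (R | (~~P & R)))): β-rule — branch into F R  //  T (T | (R | (~~P & R))).
              branch 1.2.1.1 (add F R):
                × closes — contains both R and ~R.
              branch 1.2.1.2 (add T (T | (R | (~~P & R)))):
                T (T | (R | (~~P & R))): β-rule — branch into T T  //  T (R | (~~P & R)).
                  branch 1.2.1.2.1 (add T T):
                    ○ open, literals {Q=1, R=1, T=1}.
                  branch 1.2.1.2.2 (add T (R | (~~P & R))):
                    T (R | (~~P & R)): β-rule — branch into T R  //  T (~~P & R).
                      branch 1.2.1.2.2.1 (add T R):
                        ○ open, literals {Q=1, R=1, T=1}.
                      branch 1.2.1.2.2.2 (add T (~~P & R)):
                        T (~~P & R): α-rule — add T ~~P, T R.
                        T ~~P: drop double negation, giving T P.
                        ○ open, literals {P=1, Q=1, R=1, T=1}.
          branch 1.2.2 (add F Q, F T):
            T (R -> (T | (R | (~~P & R)))): β-rule — branch into F R  //  T (T | (R | (~~P & R))).
              branch 1.2.2.1 (add F R):
                × closes — contains both R and ~R.
              branch 1.2.2.2 (add T (T | (R | (~~P & R)))):
                T (T | (R | (~~P & R))): β-rule — branch into T T  //  T (R | (~~P & R)).
                  branch 1.2.2.2.1 (add T T):
                    × closes — contains both T and ~T.
                  branch 1.2.2.2.2 (add T (R | (~~P & R))):
                    T (R | (~~P & R)): β-rule — branch into T R  //  T (~~P & R).
                      branch 1.2.2.2.2.1 (add T R):
                        ○ open, literals {Q=0, R=1, T=0}.
                      branch 1.2.2.2.2.2 (add T (~~P & R)):
                        T (~~P & R): α-rule — add T ~~P, T R.
                        T ~~P: drop double negation, giving T P.
                        ○ open, literals {P=1, Q=0, R=1, T=0}.
  branch 2 (add F (Q <-> T), F (R -> (T | (R | (~~P & R))))):
    F (R -> (T | (R | (~~P & R)))): α-rule — add T R, F (T | (R | (~~P & R))).
    F (T | (R | (~~P & R))): α-rule — add F T, F (R | (~~P & R)).
    F (R | (~~P & R)): α-rule — add F R, F (~~P & R).
    × closes — contains both R and ~R.
5 branches closed, 12 open.
Each open branch fixes some atoms; the unmentioned ones are free. Counting distinct full assignments: branch {P=1, Q=1, R=0, T=1} (S) contributes 2 new; branch {P=1, Q=1, T=1} (R, S) contributes 2 new; branch {P=1, Q=1, R=1, T=1} (S) contributes 0 new; branch {P=1, Q=1, R=1, T=1} (S) contributes 0 new; branch {P=1, Q=0, R=0, T=0} (S) contributes 2 new; branch {P=1, Q=0, R=1, T=0} (S) contributes 2 new; branch {P=1, Q=0, R=1, T=0} (S) contributes 0 new; branch {Q=1, R=1, T=1} (P, S) contributes 2 new; branch {Q=1, R=1, T=1} (P, S) contributes 0 new; branch {P=1, Q=1, R=1, T=1} (S) contributes 0 new; branch {Q=0, R=1, T=0} (P, S) contributes 2 new; branch {P=1, Q=0, R=1, T=0} (S) contributes 0 new. Total: 12.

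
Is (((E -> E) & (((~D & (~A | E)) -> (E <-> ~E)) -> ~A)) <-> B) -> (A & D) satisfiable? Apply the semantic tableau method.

Satisfiable

Initial set: {((((E -> E) & (((~D & (~A | E)) -> (E <-> ~E)) -> ~A)) <-> B) -> (A & D))}.
((((E -> E) & (((~D & (~A | E)) -> (E <-> ~E)) -> ~A)) <-> B) -> (A & D)): β-rule — branch into ~(((E -> E) & (((~D & (~A | E)) -> (E <-> ~E)) -> ~A)) <-> B)  //  (A & D).
  branch 1 (add ~(((E -> E) & (((~D & (~A | E)) -> (E <-> ~E)) -> ~A)) <-> B)):
    ~(((E -> E) & (((~D & (~A | E)) -> (E <-> ~E)) -> ~A)) <-> B): β-rule — branch into ((E -> E) & (((~D & (~A | E)) -> (E <-> ~E)) -> ~A)), ~B  //  ~((E -> E) & (((~D & (~A | E)) -> (E <-> ~E)) -> ~A)), B.
      branch 1.1 (add ((E -> E) & (((~D & (~A | E)) -> (E <-> ~E)) -> ~A)), ~B):
        ((E -> E) & (((~D & (~A | E)) -> (E <-> ~E)) -> ~A)): α-rule — add (E -> E), (((~D & (~A | E)) -> (E <-> ~E)) -> ~A).
        (E -> E): β-rule — branch into ~E  //  E.
          branch 1.1.1 (add ~E):
            (((~D & (~A | E)) -> (E <-> ~E)) -> ~A): β-rule — branch into ~((~D & (~A | E)) -> (E <-> ~E))  //  ~A.
              branch 1.1.1.1 (add ~((~D & (~A | E)) -> (E <-> ~E))):
                ~((~D & (~A | E)) -> (E <-> ~E)): α-rule — add (~D & (~A | E)), ~(E <-> ~E).
                (~D & (~A | E)): α-rule — add ~D, (~A | E).
                ~(E <-> ~E): β-rule — branch into E, ~~E  //  ~E, ~E.
                  branch 1.1.1.1.1 (add E, ~~E):
                    × closes — contains both E and ~E.
                  branch 1.1.1.1.2 (add ~E, ~E):
                    (~A | E): β-rule — branch into ~A  //  E.
                      branch 1.1.1.1.2.1 (add ~A):
                        ○ open, literals {A=0, B=0, D=0, E=0}.
                      branch 1.1.1.1.2.2 (add E):
                        × closes — contains both E and ~E.
              branch 1.1.1.2 (add ~A):
                ○ open, literals {A=0, B=0, E=0}.
          branch 1.1.2 (add E):
            (((~D & (~A | E)) -> (E <-> ~E)) -> ~A): β-rule — branch into ~((~D & (~A | E)) -> (E <-> ~E))  //  ~A.
              branch 1.1.2.1 (add ~((~D & (~A | E)) -> (E <-> ~E))):
                ~((~D & (~A | E)) -> (E <-> ~E)): α-rule — add (~D & (~A | E)), ~(E <-> ~E).
                (~D & (~A | E)): α-rule — add ~D, (~A | E).
                ~(E <-> ~E): β-rule — branch into E, ~~E  //  ~E, ~E.
                  branch 1.1.2.1.1 (add E, ~~E):
                    (~A | E): β-rule — branch into ~A  //  E.
                      branch 1.1.2.1.1.1 (add ~A):
                        ○ open, literals {A=0, B=0, D=0, E=1}.
                      branch 1.1.2.1.1.2 (add E):
                        ○ open, literals {B=0, D=0, E=1}.
                  branch 1.1.2.1.2 (add ~E, ~E):
                    × closes — contains both E and ~E.
              branch 1.1.2.2 (add ~A):
                ○ open, literals {A=0, B=0, E=1}.
      branch 1.2 (add ~((E -> E) & (((~D & (~A | E)) -> (E <-> ~E)) -> ~A)), B):
        ~((E -> E) & (((~D & (~A | E)) -> (E <-> ~E)) -> ~A)): β-rule — branch into ~(E -> E)  //  ~(((~D & (~A | E)) -> (E <-> ~E)) -> ~A).
          branch 1.2.1 (add ~(E -> E)):
            ~(E -> E): α-rule — add E, ~E.
            × closes — contains both E and ~E.
          branch 1.2.2 (add ~(((~D & (~A | E)) -> (E <-> ~E)) -> ~A)):
            ~(((~D & (~A | E)) -> (E <-> ~E)) -> ~A): α-rule — add ((~D & (~A | E)) -> (E <-> ~E)), ~~A.
            ((~D & (~A | E)) -> (E <-> ~E)): β-rule — branch into ~(~D & (~A | E))  //  (E <-> ~E).
              branch 1.2.2.1 (add ~(~D & (~A | E))):
                ~(~D & (~A | E)): β-rule — branch into ~~D  //  ~(~A | E).
                  branch 1.2.2.1.1 (add ~~D):
                    ○ open, literals {A=1, B=1, D=1}.
                  branch 1.2.2.1.2 (add ~(~A | E)):
                    ~(~A | E): α-rule — add ~~A, ~E.
                    ○ open, literals {A=1, B=1, E=0}.
              branch 1.2.2.2 (add (E <-> ~E)):
                (E <-> ~E): β-rule — branch into E, ~E  //  ~E, ~~E.
                  branch 1.2.2.2.1 (add E, ~E):
                    × closes — contains both E and ~E.
                  branch 1.2.2.2.2 (add ~E, ~~E):
                    × closes — contains both E and ~E.
  branch 2 (add (A & D)):
    (A & D): α-rule — add A, D.
    ○ open, literals {A=1, D=1}.
6 branches closed, 8 open.
An open branch gives a satisfying assignment: A=0, B=0, D=0, E=0.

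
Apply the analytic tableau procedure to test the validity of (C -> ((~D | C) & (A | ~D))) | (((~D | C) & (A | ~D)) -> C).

Assume the negation and expand:
Initial set: {~((C -> ((~D | C) & (A | ~D))) | (((~D | C) & (A | ~D)) -> C))}.
~((C -> ((~D | C) & (A | ~D))) | (((~D | C) & (A | ~D)) -> C)): α-rule — add ~(C -> ((~D | C) & (A | ~D))), ~(((~D | C) & (A | ~D)) -> C).
~(C -> ((~D | C) & (A | ~D))): α-rule — add C, ~((~D | C) & (A | ~D)).
~(((~D | C) & (A | ~D)) -> C): α-rule — add ((~D | C) & (A | ~D)), ~C.
× closes — contains both C and ~C.
All 1 branch closes.
Every branch closed, so the negation is unsatisfiable and the formula is valid.

Valid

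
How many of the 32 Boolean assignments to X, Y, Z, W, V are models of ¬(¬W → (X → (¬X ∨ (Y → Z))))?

2

Initial set: {¬(¬W → (X → (¬X ∨ (Y → Z))))}.
¬(¬W → (X → (¬X ∨ (Y → Z)))): α-rule — add ¬W, ¬(X → (¬X ∨ (Y → Z))).
¬(X → (¬X ∨ (Y → Z))): α-rule — add X, ¬(¬X ∨ (Y → Z)).
¬(¬X ∨ (Y → Z)): α-rule — add ¬¬X, ¬(Y → Z).
¬(Y → Z): α-rule — add Y, ¬Z.
○ open, literals {W=0, X=1, Y=1, Z=0}.
0 branches closed, 1 open.
Each open branch fixes some atoms; the unmentioned ones are free. Counting distinct full assignments: branch {W=0, X=1, Y=1, Z=0} (V) contributes 2 new. Total: 2.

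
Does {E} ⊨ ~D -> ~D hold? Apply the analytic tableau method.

Initial set: {E; ~(~D -> ~D)}.
~(~D -> ~D): α-rule — add ~D, ~~D.
× closes — contains both D and ~D.
All 1 branch closes.
Every branch closed, so the premises entail the conclusion.

Yes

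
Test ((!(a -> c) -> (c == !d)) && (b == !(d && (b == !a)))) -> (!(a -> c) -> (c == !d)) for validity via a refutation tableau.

Valid

Assume the negation and expand:
Initial set: {F (((!(a -> c) -> (c == !d)) && (b == !(d && (b == !a)))) -> (!(a -> c) -> (c == !d)))}.
F (((!(a -> c) -> (c == !d)) && (b == !(d && (b == !a)))) -> (!(a -> c) -> (c == !d))): α-rule — add T ((!(a -> c) -> (c == !d)) && (b == !(d && (b == !a)))), F (!(a -> c) -> (c == !d)).
T ((!(a -> c) -> (c == !d)) && (b == !(d && (b == !a)))): α-rule — add T (!(a -> c) -> (c == !d)), T (b == !(d && (b == !a))).
F (!(a -> c) -> (c == !d)): α-rule — add T !(a -> c), F (c == !d).
T !(a -> c): α-rule — add T a, F c.
T (!(a -> c) -> (c == !d)): β-rule — branch into F !(a -> c)  //  T (c == !d).
  branch 1 (add F !(a -> c)):
    T (b == !(d && (b == !a))): β-rule — branch into T b, T !(d && (b == !a))  //  F b, F !(d && (b == !a)).
      branch 1.1 (add T b, T !(d && (b == !a))):
        F (c == !d): β-rule — branch into T c, F !d  //  F c, T !d.
          branch 1.1.1 (add T c, F !d):
            × closes — contains both c and !c.
          branch 1.1.2 (add F c, T !d):
            F !(a -> c): β-rule — branch into F a  //  T c.
              branch 1.1.2.1 (add F a):
                × closes — contains both a and !a.
              branch 1.1.2.2 (add T c):
                × closes — contains both c and !c.
      branch 1.2 (add F b, F !(d && (b == !a))):
        F !(d && (b == !a)): α-rule — add T d, T (b == !a).
        F (c == !d): β-rule — branch into T c, F !d  //  F c, T !d.
          branch 1.2.1 (add T c, F !d):
            × closes — contains both c and !c.
          branch 1.2.2 (add F c, T !d):
            × closes — contains both d and !d.
  branch 2 (add T (c == !d)):
    T (b == !(d && (b == !a))): β-rule — branch into T b, T !(d && (b == !a))  //  F b, F !(d && (b == !a)).
      branch 2.1 (add T b, T !(d && (b == !a))):
        F (c == !d): β-rule — branch into T c, F !d  //  F c, T !d.
          branch 2.1.1 (add T c, F !d):
            × closes — contains both c and !c.
          branch 2.1.2 (add F c, T !d):
            T (c == !d): β-rule — branch into T c, T !d  //  F c, F !d.
              branch 2.1.2.1 (add T c, T !d):
                × closes — contains both c and !c.
              branch 2.1.2.2 (add F c, F !d):
                × closes — contains both d and !d.
      branch 2.2 (add F b, F !(d && (b == !a))):
        F !(d && (b == !a)): α-rule — add T d, T (b == !a).
        F (c == !d): β-rule — branch into T c, F !d  //  F c, T !d.
          branch 2.2.1 (add T c, F !d):
            × closes — contains both c and !c.
          branch 2.2.2 (add F c, T !d):
            × closes — contains both d and !d.
All 10 branches close.
Every branch closed, so the negation is unsatisfiable and the formula is valid.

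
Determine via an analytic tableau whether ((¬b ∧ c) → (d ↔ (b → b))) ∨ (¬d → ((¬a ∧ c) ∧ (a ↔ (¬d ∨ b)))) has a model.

Initial set: {(((¬b ∧ c) → (d ↔ (b → b))) ∨ (¬d → ((¬a ∧ c) ∧ (a ↔ (¬d ∨ b)))))}.
(((¬b ∧ c) → (d ↔ (b → b))) ∨ (¬d → ((¬a ∧ c) ∧ (a ↔ (¬d ∨ b))))): β-rule — branch into ((¬b ∧ c) → (d ↔ (b → b)))  //  (¬d → ((¬a ∧ c) ∧ (a ↔ (¬d ∨ b)))).
  branch 1 (add ((¬b ∧ c) → (d ↔ (b → b)))):
    ((¬b ∧ c) → (d ↔ (b → b))): β-rule — branch into ¬(¬b ∧ c)  //  (d ↔ (b → b)).
      branch 1.1 (add ¬(¬b ∧ c)):
        ¬(¬b ∧ c): β-rule — branch into ¬¬b  //  ¬c.
          branch 1.1.1 (add ¬¬b):
            ○ open, literals {b=1}.
          branch 1.1.2 (add ¬c):
            ○ open, literals {c=0}.
      branch 1.2 (add (d ↔ (b → b))):
        (d ↔ (b → b)): β-rule — branch into d, (b → b)  //  ¬d, ¬(b → b).
          branch 1.2.1 (add d, (b → b)):
            (b → b): β-rule — branch into ¬b  //  b.
              branch 1.2.1.1 (add ¬b):
                ○ open, literals {b=0, d=1}.
              branch 1.2.1.2 (add b):
                ○ open, literals {b=1, d=1}.
          branch 1.2.2 (add ¬d, ¬(b → b)):
            ¬(b → b): α-rule — add b, ¬b.
            × closes — contains both b and ¬b.
  branch 2 (add (¬d → ((¬a ∧ c) ∧ (a ↔ (¬d ∨ b))))):
    (¬d → ((¬a ∧ c) ∧ (a ↔ (¬d ∨ b)))): β-rule — branch into ¬¬d  //  ((¬a ∧ c) ∧ (a ↔ (¬d ∨ b))).
      branch 2.1 (add ¬¬d):
        ○ open, literals {d=1}.
      branch 2.2 (add ((¬a ∧ c) ∧ (a ↔ (¬d ∨ b)))):
        ((¬a ∧ c) ∧ (a ↔ (¬d ∨ b))): α-rule — add (¬a ∧ c), (a ↔ (¬d ∨ b)).
        (¬a ∧ c): α-rule — add ¬a, c.
        (a ↔ (¬d ∨ b)): β-rule — branch into a, (¬d ∨ b)  //  ¬a, ¬(¬d ∨ b).
          branch 2.2.1 (add a, (¬d ∨ b)):
            × closes — contains both a and ¬a.
          branch 2.2.2 (add ¬a, ¬(¬d ∨ b)):
            ¬(¬d ∨ b): α-rule — add ¬¬d, ¬b.
            ○ open, literals {a=0, b=0, c=1, d=1}.
2 branches closed, 6 open.
An open branch gives a satisfying assignment: b=1.

Satisfiable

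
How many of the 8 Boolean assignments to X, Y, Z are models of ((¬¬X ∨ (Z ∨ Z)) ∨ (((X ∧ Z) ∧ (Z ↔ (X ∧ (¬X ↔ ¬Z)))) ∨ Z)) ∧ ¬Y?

Initial set: {(((¬¬X ∨ (Z ∨ Z)) ∨ (((X ∧ Z) ∧ (Z ↔ (X ∧ (¬X ↔ ¬Z)))) ∨ Z)) ∧ ¬Y)}.
(((¬¬X ∨ (Z ∨ Z)) ∨ (((X ∧ Z) ∧ (Z ↔ (X ∧ (¬X ↔ ¬Z)))) ∨ Z)) ∧ ¬Y): α-rule — add ((¬¬X ∨ (Z ∨ Z)) ∨ (((X ∧ Z) ∧ (Z ↔ (X ∧ (¬X ↔ ¬Z)))) ∨ Z)), ¬Y.
((¬¬X ∨ (Z ∨ Z)) ∨ (((X ∧ Z) ∧ (Z ↔ (X ∧ (¬X ↔ ¬Z)))) ∨ Z)): β-rule — branch into (¬¬X ∨ (Z ∨ Z))  //  (((X ∧ Z) ∧ (Z ↔ (X ∧ (¬X ↔ ¬Z)))) ∨ Z).
  branch 1 (add (¬¬X ∨ (Z ∨ Z))):
    (¬¬X ∨ (Z ∨ Z)): β-rule — branch into ¬¬X  //  (Z ∨ Z).
      branch 1.1 (add ¬¬X):
        ¬¬X: drop double negation, giving X.
        ○ open, literals {X=T, Y=F}.
      branch 1.2 (add (Z ∨ Z)):
        (Z ∨ Z): β-rule — branch into Z  //  Z.
          branch 1.2.1 (add Z):
            ○ open, literals {Y=F, Z=T}.
          branch 1.2.2 (add Z):
            ○ open, literals {Y=F, Z=T}.
  branch 2 (add (((X ∧ Z) ∧ (Z ↔ (X ∧ (¬X ↔ ¬Z)))) ∨ Z)):
    (((X ∧ Z) ∧ (Z ↔ (X ∧ (¬X ↔ ¬Z)))) ∨ Z): β-rule — branch into ((X ∧ Z) ∧ (Z ↔ (X ∧ (¬X ↔ ¬Z))))  //  Z.
      branch 2.1 (add ((X ∧ Z) ∧ (Z ↔ (X ∧ (¬X ↔ ¬Z))))):
        ((X ∧ Z) ∧ (Z ↔ (X ∧ (¬X ↔ ¬Z)))): α-rule — add (X ∧ Z), (Z ↔ (X ∧ (¬X ↔ ¬Z))).
        (X ∧ Z): α-rule — add X, Z.
        (Z ↔ (X ∧ (¬X ↔ ¬Z))): β-rule — branch into Z, (X ∧ (¬X ↔ ¬Z))  //  ¬Z, ¬(X ∧ (¬X ↔ ¬Z)).
          branch 2.1.1 (add Z, (X ∧ (¬X ↔ ¬Z))):
            (X ∧ (¬X ↔ ¬Z)): α-rule — add X, (¬X ↔ ¬Z).
            (¬X ↔ ¬Z): β-rule — branch into ¬X, ¬Z  //  ¬¬X, ¬¬Z.
              branch 2.1.1.1 (add ¬X, ¬Z):
                × closes — contains both X and ¬X.
              branch 2.1.1.2 (add ¬¬X, ¬¬Z):
                ○ open, literals {X=T, Y=F, Z=T}.
          branch 2.1.2 (add ¬Z, ¬(X ∧ (¬X ↔ ¬Z))):
            × closes — contains both Z and ¬Z.
      branch 2.2 (add Z):
        ○ open, literals {Y=F, Z=T}.
2 branches closed, 5 open.
Each open branch fixes some atoms; the unmentioned ones are free. Counting distinct full assignments: branch {X=T, Y=F} (Z) contributes 2 new; branch {Y=F, Z=T} (X) contributes 1 new; branch {Y=F, Z=T} (X) contributes 0 new; branch {X=T, Y=F, Z=T} (none free) contributes 0 new; branch {Y=F, Z=T} (X) contributes 0 new. Total: 3.

3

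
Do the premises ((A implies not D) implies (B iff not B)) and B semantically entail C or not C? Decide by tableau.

Yes

Initial set: {(((A implies not D) implies (B iff not B)) and B); not (C or not C)}.
(((A implies not D) implies (B iff not B)) and B): α-rule — add ((A implies not D) implies (B iff not B)), B.
not (C or not C): α-rule — add not C, not not C.
× closes — contains both C and not C.
All 1 branch closes.
Every branch closed, so the premises entail the conclusion.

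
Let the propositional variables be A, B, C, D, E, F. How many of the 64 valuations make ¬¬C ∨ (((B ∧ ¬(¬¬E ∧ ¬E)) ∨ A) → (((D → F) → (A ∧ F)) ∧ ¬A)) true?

42

Initial set: {(¬¬C ∨ (((B ∧ ¬(¬¬E ∧ ¬E)) ∨ A) → (((D → F) → (A ∧ F)) ∧ ¬A)))}.
(¬¬C ∨ (((B ∧ ¬(¬¬E ∧ ¬E)) ∨ A) → (((D → F) → (A ∧ F)) ∧ ¬A))): β-rule — branch into ¬¬C  //  (((B ∧ ¬(¬¬E ∧ ¬E)) ∨ A) → (((D → F) → (A ∧ F)) ∧ ¬A)).
  branch 1 (add ¬¬C):
    ¬¬C: drop double negation, giving C.
    ○ open, literals {C=true}.
  branch 2 (add (((B ∧ ¬(¬¬E ∧ ¬E)) ∨ A) → (((D → F) → (A ∧ F)) ∧ ¬A))):
    (((B ∧ ¬(¬¬E ∧ ¬E)) ∨ A) → (((D → F) → (A ∧ F)) ∧ ¬A)): β-rule — branch into ¬((B ∧ ¬(¬¬E ∧ ¬E)) ∨ A)  //  (((D → F) → (A ∧ F)) ∧ ¬A).
      branch 2.1 (add ¬((B ∧ ¬(¬¬E ∧ ¬E)) ∨ A)):
        ¬((B ∧ ¬(¬¬E ∧ ¬E)) ∨ A): α-rule — add ¬(B ∧ ¬(¬¬E ∧ ¬E)), ¬A.
        ¬(B ∧ ¬(¬¬E ∧ ¬E)): β-rule — branch into ¬B  //  ¬¬(¬¬E ∧ ¬E).
          branch 2.1.1 (add ¬B):
            ○ open, literals {A=false, B=false}.
          branch 2.1.2 (add ¬¬(¬¬E ∧ ¬E)):
            ¬¬(¬¬E ∧ ¬E): α-rule — add ¬¬E, ¬E.
            ¬¬E: drop double negation, giving E.
            × closes — contains both E and ¬E.
      branch 2.2 (add (((D → F) → (A ∧ F)) ∧ ¬A)):
        (((D → F) → (A ∧ F)) ∧ ¬A): α-rule — add ((D → F) → (A ∧ F)), ¬A.
        ((D → F) → (A ∧ F)): β-rule — branch into ¬(D → F)  //  (A ∧ F).
          branch 2.2.1 (add ¬(D → F)):
            ¬(D → F): α-rule — add D, ¬F.
            ○ open, literals {A=false, D=true, F=false}.
          branch 2.2.2 (add (A ∧ F)):
            (A ∧ F): α-rule — add A, F.
            × closes — contains both A and ¬A.
2 branches closed, 3 open.
Each open branch fixes some atoms; the unmentioned ones are free. Counting distinct full assignments: branch {C=true} (A, B, D, E, F) contributes 32 new; branch {A=false, B=false} (C, D, E, F) contributes 8 new; branch {A=false, D=true, F=false} (B, C, E) contributes 2 new. Total: 42.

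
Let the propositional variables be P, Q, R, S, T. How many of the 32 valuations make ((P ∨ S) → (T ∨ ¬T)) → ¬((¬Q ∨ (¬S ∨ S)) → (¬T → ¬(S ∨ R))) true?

Initial set: {T (((P ∨ S) → (T ∨ ¬T)) → ¬((¬Q ∨ (¬S ∨ S)) → (¬T → ¬(S ∨ R))))}.
T (((P ∨ S) → (T ∨ ¬T)) → ¬((¬Q ∨ (¬S ∨ S)) → (¬T → ¬(S ∨ R)))): β-rule — branch into F ((P ∨ S) → (T ∨ ¬T))  //  T ¬((¬Q ∨ (¬S ∨ S)) → (¬T → ¬(S ∨ R))).
  branch 1 (add F ((P ∨ S) → (T ∨ ¬T))):
    F ((P ∨ S) → (T ∨ ¬T)): α-rule — add T (P ∨ S), F (T ∨ ¬T).
    F (T ∨ ¬T): α-rule — add F T, F ¬T.
    × closes — contains both T and ¬T.
  branch 2 (add T ¬((¬Q ∨ (¬S ∨ S)) → (¬T → ¬(S ∨ R)))):
    T ¬((¬Q ∨ (¬S ∨ S)) → (¬T → ¬(S ∨ R))): α-rule — add T (¬Q ∨ (¬S ∨ S)), F (¬T → ¬(S ∨ R)).
    F (¬T → ¬(S ∨ R)): α-rule — add T ¬T, F ¬(S ∨ R).
    T (¬Q ∨ (¬S ∨ S)): β-rule — branch into T ¬Q  //  T (¬S ∨ S).
      branch 2.1 (add T ¬Q):
        F ¬(S ∨ R): β-rule — branch into T S  //  T R.
          branch 2.1.1 (add T S):
            ○ open, literals {Q=F, S=T, T=F}.
          branch 2.1.2 (add T R):
            ○ open, literals {Q=F, R=T, T=F}.
      branch 2.2 (add T (¬S ∨ S)):
        F ¬(S ∨ R): β-rule — branch into T S  //  T R.
          branch 2.2.1 (add T S):
            T (¬S ∨ S): β-rule — branch into T ¬S  //  T S.
              branch 2.2.1.1 (add T ¬S):
                × closes — contains both S and ¬S.
              branch 2.2.1.2 (add T S):
                ○ open, literals {S=T, T=F}.
          branch 2.2.2 (add T R):
            T (¬S ∨ S): β-rule — branch into T ¬S  //  T S.
              branch 2.2.2.1 (add T ¬S):
                ○ open, literals {R=T, S=F, T=F}.
              branch 2.2.2.2 (add T S):
                ○ open, literals {R=T, S=T, T=F}.
2 branches closed, 5 open.
Each open branch fixes some atoms; the unmentioned ones are free. Counting distinct full assignments: branch {Q=F, S=T, T=F} (P, R) contributes 4 new; branch {Q=F, R=T, T=F} (P, S) contributes 2 new; branch {S=T, T=F} (P, Q, R) contributes 4 new; branch {R=T, S=F, T=F} (P, Q) contributes 2 new; branch {R=T, S=T, T=F} (P, Q) contributes 0 new. Total: 12.

12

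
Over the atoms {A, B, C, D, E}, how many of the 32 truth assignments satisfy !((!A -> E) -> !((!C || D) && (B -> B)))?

Initial set: {!((!A -> E) -> !((!C || D) && (B -> B)))}.
!((!A -> E) -> !((!C || D) && (B -> B))): α-rule — add (!A -> E), !!((!C || D) && (B -> B)).
!!((!C || D) && (B -> B)): α-rule — add (!C || D), (B -> B).
(!A -> E): β-rule — branch into !!A  //  E.
  branch 1 (add !!A):
    (!C || D): β-rule — branch into !C  //  D.
      branch 1.1 (add !C):
        (B -> B): β-rule — branch into !B  //  B.
          branch 1.1.1 (add !B):
            ○ open, literals {A=T, B=F, C=F}.
          branch 1.1.2 (add B):
            ○ open, literals {A=T, B=T, C=F}.
      branch 1.2 (add D):
        (B -> B): β-rule — branch into !B  //  B.
          branch 1.2.1 (add !B):
            ○ open, literals {A=T, B=F, D=T}.
          branch 1.2.2 (add B):
            ○ open, literals {A=T, B=T, D=T}.
  branch 2 (add E):
    (!C || D): β-rule — branch into !C  //  D.
      branch 2.1 (add !C):
        (B -> B): β-rule — branch into !B  //  B.
          branch 2.1.1 (add !B):
            ○ open, literals {B=F, C=F, E=T}.
          branch 2.1.2 (add B):
            ○ open, literals {B=T, C=F, E=T}.
      branch 2.2 (add D):
        (B -> B): β-rule — branch into !B  //  B.
          branch 2.2.1 (add !B):
            ○ open, literals {B=F, D=T, E=T}.
          branch 2.2.2 (add B):
            ○ open, literals {B=T, D=T, E=T}.
0 branches closed, 8 open.
Each open branch fixes some atoms; the unmentioned ones are free. Counting distinct full assignments: branch {A=T, B=F, C=F} (D, E) contributes 4 new; branch {A=T, B=T, C=F} (D, E) contributes 4 new; branch {A=T, B=F, D=T} (C, E) contributes 2 new; branch {A=T, B=T, D=T} (C, E) contributes 2 new; branch {B=F, C=F, E=T} (A, D) contributes 2 new; branch {B=T, C=F, E=T} (A, D) contributes 2 new; branch {B=F, D=T, E=T} (A, C) contributes 1 new; branch {B=T, D=T, E=T} (A, C) contributes 1 new. Total: 18.

18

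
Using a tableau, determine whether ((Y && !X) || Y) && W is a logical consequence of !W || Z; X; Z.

No

Initial set: {(!W || Z); X; Z; !(((Y && !X) || Y) && W)}.
(!W || Z): β-rule — branch into !W  //  Z.
  branch 1 (add !W):
    !(((Y && !X) || Y) && W): β-rule — branch into !((Y && !X) || Y)  //  !W.
      branch 1.1 (add !((Y && !X) || Y)):
        !((Y && !X) || Y): α-rule — add !(Y && !X), !Y.
        !(Y && !X): β-rule — branch into !Y  //  !!X.
          branch 1.1.1 (add !Y):
            ○ open, literals {W=false, X=true, Y=false, Z=true}.
          branch 1.1.2 (add !!X):
            ○ open, literals {W=false, X=true, Y=false, Z=true}.
      branch 1.2 (add !W):
        ○ open, literals {W=false, X=true, Z=true}.
  branch 2 (add Z):
    !(((Y && !X) || Y) && W): β-rule — branch into !((Y && !X) || Y)  //  !W.
      branch 2.1 (add !((Y && !X) || Y)):
        !((Y && !X) || Y): α-rule — add !(Y && !X), !Y.
        !(Y && !X): β-rule — branch into !Y  //  !!X.
          branch 2.1.1 (add !Y):
            ○ open, literals {X=true, Y=false, Z=true}.
          branch 2.1.2 (add !!X):
            ○ open, literals {X=true, Y=false, Z=true}.
      branch 2.2 (add !W):
        ○ open, literals {W=false, X=true, Z=true}.
0 branches closed, 6 open.
An open branch gives a countermodel: W=false, X=true, Y=false, Z=true (unmentioned atoms arbitrary); the premises hold there but the conclusion fails.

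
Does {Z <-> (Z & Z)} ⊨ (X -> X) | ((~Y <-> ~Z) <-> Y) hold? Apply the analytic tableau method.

Yes

Initial set: {T (Z <-> (Z & Z)); F ((X -> X) | ((~Y <-> ~Z) <-> Y))}.
F ((X -> X) | ((~Y <-> ~Z) <-> Y)): α-rule — add F (X -> X), F ((~Y <-> ~Z) <-> Y).
F (X -> X): α-rule — add T X, F X.
× closes — contains both X and ~X.
All 1 branch closes.
Every branch closed, so the premises entail the conclusion.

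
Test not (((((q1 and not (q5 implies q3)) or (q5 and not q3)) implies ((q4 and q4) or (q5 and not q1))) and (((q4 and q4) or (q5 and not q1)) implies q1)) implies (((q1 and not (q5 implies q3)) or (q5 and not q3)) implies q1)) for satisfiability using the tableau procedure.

Initial set: {not (((((q1 and not (q5 implies q3)) or (q5 and not q3)) implies ((q4 and q4) or (q5 and not q1))) and (((q4 and q4) or (q5 and not q1)) implies q1)) implies (((q1 and not (q5 implies q3)) or (q5 and not q3)) implies q1))}.
not (((((q1 and not (q5 implies q3)) or (q5 and not q3)) implies ((q4 and q4) or (q5 and not q1))) and (((q4 and q4) or (q5 and not q1)) implies q1)) implies (((q1 and not (q5 implies q3)) or (q5 and not q3)) implies q1)): α-rule — add ((((q1 and not (q5 implies q3)) or (q5 and not q3)) implies ((q4 and q4) or (q5 and not q1))) and (((q4 and q4) or (q5 and not q1)) implies q1)), not (((q1 and not (q5 implies q3)) or (q5 and not q3)) implies q1).
((((q1 and not (q5 implies q3)) or (q5 and not q3)) implies ((q4 and q4) or (q5 and not q1))) and (((q4 and q4) or (q5 and not q1)) implies q1)): α-rule — add (((q1 and not (q5 implies q3)) or (q5 and not q3)) implies ((q4 and q4) or (q5 and not q1))), (((q4 and q4) or (q5 and not q1)) implies q1).
not (((q1 and not (q5 implies q3)) or (q5 and not q3)) implies q1): α-rule — add ((q1 and not (q5 implies q3)) or (q5 and not q3)), not q1.
(((q1 and not (q5 implies q3)) or (q5 and not q3)) implies ((q4 and q4) or (q5 and not q1))): β-rule — branch into not ((q1 and not (q5 implies q3)) or (q5 and not q3))  //  ((q4 and q4) or (q5 and not q1)).
  branch 1 (add not ((q1 and not (q5 implies q3)) or (q5 and not q3))):
    not ((q1 and not (q5 implies q3)) or (q5 and not q3)): α-rule — add not (q1 and not (q5 implies q3)), not (q5 and not q3).
    (((q4 and q4) or (q5 and not q1)) implies q1): β-rule — branch into not ((q4 and q4) or (q5 and not q1))  //  q1.
      branch 1.1 (add not ((q4 and q4) or (q5 and not q1))):
        not ((q4 and q4) or (q5 and not q1)): α-rule — add not (q4 and q4), not (q5 and not q1).
        ((q1 and not (q5 implies q3)) or (q5 and not q3)): β-rule — branch into (q1 and not (q5 implies q3))  //  (q5 and not q3).
          branch 1.1.1 (add (q1 and not (q5 implies q3))):
            (q1 and not (q5 implies q3)): α-rule — add q1, not (q5 implies q3).
            × closes — contains both q1 and not q1.
          branch 1.1.2 (add (q5 and not q3)):
            (q5 and not q3): α-rule — add q5, not q3.
            not (q1 and not (q5 implies q3)): β-rule — branch into not q1  //  not not (q5 implies q3).
              branch 1.1.2.1 (add not q1):
                not (q5 and not q3): β-rule — branch into not q5  //  not not q3.
                  branch 1.1.2.1.1 (add not q5):
                    × closes — contains both q5 and not q5.
                  branch 1.1.2.1.2 (add not not q3):
                    × closes — contains both q3 and not q3.
              branch 1.1.2.2 (add not not (q5 implies q3)):
                not (q5 and not q3): β-rule — branch into not q5  //  not not q3.
                  branch 1.1.2.2.1 (add not q5):
                    × closes — contains both q5 and not q5.
                  branch 1.1.2.2.2 (add not not q3):
                    × closes — contains both q3 and not q3.
      branch 1.2 (add q1):
        × closes — contains both q1 and not q1.
  branch 2 (add ((q4 and q4) or (q5 and not q1))):
    (((q4 and q4) or (q5 and not q1)) implies q1): β-rule — branch into not ((q4 and q4) or (q5 and not q1))  //  q1.
      branch 2.1 (add not ((q4 and q4) or (q5 and not q1))):
        not ((q4 and q4) or (q5 and not q1)): α-rule — add not (q4 and q4), not (q5 and not q1).
        ((q1 and not (q5 implies q3)) or (q5 and not q3)): β-rule — branch into (q1 and not (q5 implies q3))  //  (q5 and not q3).
          branch 2.1.1 (add (q1 and not (q5 implies q3))):
            (q1 and not (q5 implies q3)): α-rule — add q1, not (q5 implies q3).
            × closes — contains both q1 and not q1.
          branch 2.1.2 (add (q5 and not q3)):
            (q5 and not q3): α-rule — add q5, not q3.
            ((q4 and q4) or (q5 and not q1)): β-rule — branch into (q4 and q4)  //  (q5 and not q1).
              branch 2.1.2.1 (add (q4 and q4)):
                (q4 and q4): α-rule — add q4, q4.
                not (q4 and q4): β-rule — branch into not q4  //  not q4.
                  branch 2.1.2.1.1 (add not q4):
                    × closes — contains both q4 and not q4.
                  branch 2.1.2.1.2 (add not q4):
                    × closes — contains both q4 and not q4.
              branch 2.1.2.2 (add (q5 and not q1)):
                (q5 and not q1): α-rule — add q5, not q1.
                not (q4 and q4): β-rule — branch into not q4  //  not q4.
                  branch 2.1.2.2.1 (add not q4):
                    not (q5 and not q1): β-rule — branch into not q5  //  not not q1.
                      branch 2.1.2.2.1.1 (add not q5):
                        × closes — contains both q5 and not q5.
                      branch 2.1.2.2.1.2 (add not not q1):
                        × closes — contains both q1 and not q1.
                  branch 2.1.2.2.2 (add not q4):
                    not (q5 and not q1): β-rule — branch into not q5  //  not not q1.
                      branch 2.1.2.2.2.1 (add not q5):
                        × closes — contains both q5 and not q5.
                      branch 2.1.2.2.2.2 (add not not q1):
                        × closes — contains both q1 and not q1.
      branch 2.2 (add q1):
        × closes — contains both q1 and not q1.
All 14 branches close.
Every branch closed; the formula is unsatisfiable.

Unsatisfiable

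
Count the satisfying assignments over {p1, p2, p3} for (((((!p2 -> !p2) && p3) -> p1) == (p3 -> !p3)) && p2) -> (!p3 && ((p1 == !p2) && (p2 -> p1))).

5

Initial set: {((((((!p2 -> !p2) && p3) -> p1) == (p3 -> !p3)) && p2) -> (!p3 && ((p1 == !p2) && (p2 -> p1))))}.
((((((!p2 -> !p2) && p3) -> p1) == (p3 -> !p3)) && p2) -> (!p3 && ((p1 == !p2) && (p2 -> p1)))): β-rule — branch into !(((((!p2 -> !p2) && p3) -> p1) == (p3 -> !p3)) && p2)  //  (!p3 && ((p1 == !p2) && (p2 -> p1))).
  branch 1 (add !(((((!p2 -> !p2) && p3) -> p1) == (p3 -> !p3)) && p2)):
    !(((((!p2 -> !p2) && p3) -> p1) == (p3 -> !p3)) && p2): β-rule — branch into !((((!p2 -> !p2) && p3) -> p1) == (p3 -> !p3))  //  !p2.
      branch 1.1 (add !((((!p2 -> !p2) && p3) -> p1) == (p3 -> !p3))):
        !((((!p2 -> !p2) && p3) -> p1) == (p3 -> !p3)): β-rule — branch into (((!p2 -> !p2) && p3) -> p1), !(p3 -> !p3)  //  !(((!p2 -> !p2) && p3) -> p1), (p3 -> !p3).
          branch 1.1.1 (add (((!p2 -> !p2) && p3) -> p1), !(p3 -> !p3)):
            !(p3 -> !p3): α-rule — add p3, !!p3.
            (((!p2 -> !p2) && p3) -> p1): β-rule — branch into !((!p2 -> !p2) && p3)  //  p1.
              branch 1.1.1.1 (add !((!p2 -> !p2) && p3)):
                !((!p2 -> !p2) && p3): β-rule — branch into !(!p2 -> !p2)  //  !p3.
                  branch 1.1.1.1.1 (add !(!p2 -> !p2)):
                    !(!p2 -> !p2): α-rule — add !p2, !!p2.
                    × closes — contains both p2 and !p2.
                  branch 1.1.1.1.2 (add !p3):
                    × closes — contains both p3 and !p3.
              branch 1.1.1.2 (add p1):
                ○ open, literals {p1=1, p3=1}.
          branch 1.1.2 (add !(((!p2 -> !p2) && p3) -> p1), (p3 -> !p3)):
            !(((!p2 -> !p2) && p3) -> p1): α-rule — add ((!p2 -> !p2) && p3), !p1.
            ((!p2 -> !p2) && p3): α-rule — add (!p2 -> !p2), p3.
            (p3 -> !p3): β-rule — branch into !p3  //  !p3.
              branch 1.1.2.1 (add !p3):
                × closes — contains both p3 and !p3.
              branch 1.1.2.2 (add !p3):
                × closes — contains both p3 and !p3.
      branch 1.2 (add !p2):
        ○ open, literals {p2=0}.
  branch 2 (add (!p3 && ((p1 == !p2) && (p2 -> p1)))):
    (!p3 && ((p1 == !p2) && (p2 -> p1))): α-rule — add !p3, ((p1 == !p2) && (p2 -> p1)).
    ((p1 == !p2) && (p2 -> p1)): α-rule — add (p1 == !p2), (p2 -> p1).
    (p1 == !p2): β-rule — branch into p1, !p2  //  !p1, !!p2.
      branch 2.1 (add p1, !p2):
        (p2 -> p1): β-rule — branch into !p2  //  p1.
          branch 2.1.1 (add !p2):
            ○ open, literals {p1=1, p2=0, p3=0}.
          branch 2.1.2 (add p1):
            ○ open, literals {p1=1, p2=0, p3=0}.
      branch 2.2 (add !p1, !!p2):
        (p2 -> p1): β-rule — branch into !p2  //  p1.
          branch 2.2.1 (add !p2):
            × closes — contains both p2 and !p2.
          branch 2.2.2 (add p1):
            × closes — contains both p1 and !p1.
6 branches closed, 4 open.
Each open branch fixes some atoms; the unmentioned ones are free. Counting distinct full assignments: branch {p1=1, p3=1} (p2) contributes 2 new; branch {p2=0} (p1, p3) contributes 3 new; branch {p1=1, p2=0, p3=0} (none free) contributes 0 new; branch {p1=1, p2=0, p3=0} (none free) contributes 0 new. Total: 5.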